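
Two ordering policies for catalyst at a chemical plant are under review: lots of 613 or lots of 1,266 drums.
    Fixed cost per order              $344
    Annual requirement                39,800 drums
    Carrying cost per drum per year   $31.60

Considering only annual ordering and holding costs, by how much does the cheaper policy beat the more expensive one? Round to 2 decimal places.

For each Q, cost = (D/Q)·S + (Q/2)·H.
TC(613) = (39,800/613)×344 + (613/2)×31.6 = $32,020.15
TC(1,266) = (39,800/1,266)×344 + (1,266/2)×31.6 = $30,817.33
|ΔTC| = |$32,020.15 − $30,817.33| = $1,202.81

$1,202.81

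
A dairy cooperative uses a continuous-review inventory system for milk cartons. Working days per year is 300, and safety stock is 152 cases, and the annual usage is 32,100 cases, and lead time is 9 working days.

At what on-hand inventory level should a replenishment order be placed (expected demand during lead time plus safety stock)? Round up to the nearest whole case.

1,115 cases

Daily demand d = 32,100 / 300 = 107.000 cases/day
Demand during lead time = 107.000 × 9 = 963.00
Reorder point = 963.00 + 152 = 1,115.00 → round up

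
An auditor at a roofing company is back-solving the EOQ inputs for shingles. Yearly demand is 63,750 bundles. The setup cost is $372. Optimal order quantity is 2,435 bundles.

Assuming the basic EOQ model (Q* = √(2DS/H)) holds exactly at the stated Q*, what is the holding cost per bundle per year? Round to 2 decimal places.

$8.00

EOQ relation: Q² = 2DS/H, so rearrange for the unknown.
H = 2DS / Q² = 2 × 63,750 × 372 / 2,435² = 7.9994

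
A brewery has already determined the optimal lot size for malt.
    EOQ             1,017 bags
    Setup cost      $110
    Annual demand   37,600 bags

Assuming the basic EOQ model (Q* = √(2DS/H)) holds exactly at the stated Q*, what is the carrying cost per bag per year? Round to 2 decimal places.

$8.00

Since Q* = (2DS/H)^½, squaring gives Q*²·H = 2DS.
H = 2DS / Q² = 2 × 37,600 × 110 / 1,017² = 7.9978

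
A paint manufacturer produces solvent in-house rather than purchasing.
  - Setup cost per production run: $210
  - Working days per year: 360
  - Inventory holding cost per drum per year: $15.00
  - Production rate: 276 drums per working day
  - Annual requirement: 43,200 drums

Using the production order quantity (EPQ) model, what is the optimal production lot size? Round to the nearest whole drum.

Daily demand d = 43,200/360 = 120.000; p = 276; 1 − d/p = 0.56522
EPQ = √(2DS / (H(1 − d/p)))
    = √(2 × 43,200 × 210 / (15 × 0.56522)) ≈ 1,462.89

1,463 drums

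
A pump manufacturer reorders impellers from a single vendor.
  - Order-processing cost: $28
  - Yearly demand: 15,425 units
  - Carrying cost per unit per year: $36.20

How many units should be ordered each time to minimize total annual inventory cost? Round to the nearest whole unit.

Optimal lot size Q* = (2 × 15,425 × $28 / $36.2)^½ ≈ 154.47

154 units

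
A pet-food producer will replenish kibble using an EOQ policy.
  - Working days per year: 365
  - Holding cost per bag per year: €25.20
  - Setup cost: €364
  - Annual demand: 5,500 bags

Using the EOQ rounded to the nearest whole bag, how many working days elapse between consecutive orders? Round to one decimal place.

26.5 days

Optimal lot size Q* = (2 × 5,500 × €364 / €25.2)^½ ≈ 398.61 → Q = 399 bags
T = Q/D × 365 days = 399/5,500 × 365 = 26.479 days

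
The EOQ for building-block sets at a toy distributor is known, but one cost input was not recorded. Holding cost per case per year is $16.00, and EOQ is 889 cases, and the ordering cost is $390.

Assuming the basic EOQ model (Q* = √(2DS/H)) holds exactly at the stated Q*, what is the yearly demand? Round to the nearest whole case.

Since Q* = (2DS/H)^½, squaring gives Q*²·H = 2DS.
D = Q²H / (2S) = 889² × 16 / (2 × 390) = 16,211.71

16,212 cases per year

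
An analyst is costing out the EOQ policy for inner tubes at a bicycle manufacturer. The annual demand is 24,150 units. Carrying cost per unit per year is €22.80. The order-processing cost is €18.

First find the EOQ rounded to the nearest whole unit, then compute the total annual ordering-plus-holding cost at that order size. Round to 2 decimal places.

€4,452.23

2DS/H = 2·24,150·18/22.8 = 38,131.58
EOQ = √38,131.58 ≈ 195.27 → Q = 195 units
Ordering: D/Q × S = 24,150/195 × €18 = €2,229.23
Holding:  Q/2 × H = 195/2 × €22.8 = €2,223.00
Total = €2,229.23 + €2,223.00 = €4,452.23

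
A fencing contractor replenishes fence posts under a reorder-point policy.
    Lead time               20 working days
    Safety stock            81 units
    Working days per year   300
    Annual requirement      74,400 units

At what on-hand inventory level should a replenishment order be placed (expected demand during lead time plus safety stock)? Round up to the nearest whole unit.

Daily demand d = 74,400 / 300 = 248.000 units/day
Demand during lead time = 248.000 × 20 = 4,960.00
Reorder point = 4,960.00 + 81 = 5,041.00 → round up

5,041 units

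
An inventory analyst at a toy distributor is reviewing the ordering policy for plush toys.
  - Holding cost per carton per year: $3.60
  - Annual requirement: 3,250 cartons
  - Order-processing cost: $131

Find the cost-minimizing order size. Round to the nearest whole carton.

486 cartons

Optimal lot size Q* = (2 × 3,250 × $131 / $3.6)^½ ≈ 486.34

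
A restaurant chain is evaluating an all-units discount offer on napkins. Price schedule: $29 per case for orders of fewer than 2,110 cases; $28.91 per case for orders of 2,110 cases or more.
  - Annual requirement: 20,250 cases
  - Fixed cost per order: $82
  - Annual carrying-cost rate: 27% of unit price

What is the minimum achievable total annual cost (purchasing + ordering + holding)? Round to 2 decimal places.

H₁ = 27%×$29 = $7.8300;  H₂ = 27%×$28.91 = $7.8057
EOQ₁ = √(2×20,250×82/7.8300) = 651.26  (< 2,110, feasible at tier 1)
EOQ₂ = √(2×20,250×82/7.8057) = 652.27  (< 2,110 → use Q = 2,110 at tier-2 price)
TC(tier 1 (EOQ₁), Q≈651.3) = $592,349.36
TC(tier 2, Q≈2,110.0) = $594,449.48
Minimum at tier 1 (EOQ₁): $592,349.36

$592,349.36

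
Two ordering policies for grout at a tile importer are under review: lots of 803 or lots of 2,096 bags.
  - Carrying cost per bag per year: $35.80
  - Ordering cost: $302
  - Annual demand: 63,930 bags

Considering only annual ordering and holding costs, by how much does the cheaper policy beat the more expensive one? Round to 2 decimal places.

For each Q, cost = (D/Q)·S + (Q/2)·H.
TC(803) = (63,930/803)×302 + (803/2)×35.8 = $38,417.11
TC(2,096) = (63,930/2,096)×302 + (2,096/2)×35.8 = $46,729.69
Lots of 803 are cheaper by $8,312.58.

$8,312.58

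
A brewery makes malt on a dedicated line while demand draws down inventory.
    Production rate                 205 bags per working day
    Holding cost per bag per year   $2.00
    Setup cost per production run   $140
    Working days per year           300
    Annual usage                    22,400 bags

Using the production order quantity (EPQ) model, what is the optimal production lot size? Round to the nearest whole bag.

d = 22,400/300 = 74.6667 bags/day;  effective holding cost H(1 − d/p) = 2·(1 − 74.6667/205) = 1.27154
Q* = √(2DS / H_eff) = √(2·22,400·140 / 1.27154) ≈ 2,220.94

2,221 bags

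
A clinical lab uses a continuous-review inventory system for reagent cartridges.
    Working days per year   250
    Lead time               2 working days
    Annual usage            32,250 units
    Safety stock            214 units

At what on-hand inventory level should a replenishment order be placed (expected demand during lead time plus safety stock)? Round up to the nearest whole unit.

472 units

Daily demand d = 32,250 / 250 = 129.000 units/day
Demand during lead time = 129.000 × 2 = 258.00
Reorder point = 258.00 + 214 = 472.00 → round up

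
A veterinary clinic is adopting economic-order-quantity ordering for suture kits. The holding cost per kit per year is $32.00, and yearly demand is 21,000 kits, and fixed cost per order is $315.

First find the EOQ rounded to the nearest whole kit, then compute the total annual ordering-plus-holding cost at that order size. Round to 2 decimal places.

2DS/H = 2·21,000·315/32 = 413,437.50
EOQ = √413,437.50 ≈ 642.99 → Q = 643 kits
Annual ordering cost = (D/Q)·S = (21,000/643) × 315 = $10,287.71
Annual holding cost  = (Q/2)·H = (643/2) × 32 = $10,288.00
Total = $10,287.71 + $10,288.00 = $20,575.71

$20,575.71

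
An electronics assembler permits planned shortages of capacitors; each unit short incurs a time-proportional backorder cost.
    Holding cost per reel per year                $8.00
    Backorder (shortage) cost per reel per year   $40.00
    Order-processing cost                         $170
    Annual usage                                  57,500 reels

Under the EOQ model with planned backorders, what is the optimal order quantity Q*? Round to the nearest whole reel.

1,712 reels

Q* = √(2DS/H) · √((H + b)/b)
   = √(2 × 57,500 × 170 / 8) · √((8 + 40) / 40)
   = 1,563.250 × 1.0954 ≈ 1,712.45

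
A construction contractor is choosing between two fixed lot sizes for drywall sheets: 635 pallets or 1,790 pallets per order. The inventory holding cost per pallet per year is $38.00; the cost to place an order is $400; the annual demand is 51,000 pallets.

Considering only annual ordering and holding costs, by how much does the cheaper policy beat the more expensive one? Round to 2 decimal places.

$1,215.66

For each Q, cost = (D/Q)·S + (Q/2)·H.
TC(635) = (51,000/635)×400 + (635/2)×38 = $44,190.98
TC(1,790) = (51,000/1,790)×400 + (1,790/2)×38 = $45,406.65
Cheaper: Q = 635.  Difference = $1,215.66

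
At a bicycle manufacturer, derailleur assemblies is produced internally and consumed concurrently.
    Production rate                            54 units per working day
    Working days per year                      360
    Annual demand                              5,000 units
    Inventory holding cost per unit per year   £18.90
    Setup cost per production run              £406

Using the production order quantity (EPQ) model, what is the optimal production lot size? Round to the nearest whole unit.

538 units

d = 5,000/360 = 13.8889 units/day;  effective holding cost H(1 − d/p) = 18.9·(1 − 13.8889/54) = 14.03889
Q* = √(2DS / H_eff) = √(2·5,000·406 / 14.03889) ≈ 537.77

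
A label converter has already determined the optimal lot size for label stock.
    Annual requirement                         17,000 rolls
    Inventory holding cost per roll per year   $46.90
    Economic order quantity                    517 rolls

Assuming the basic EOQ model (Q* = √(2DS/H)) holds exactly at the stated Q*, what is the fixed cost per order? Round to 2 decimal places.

Since Q* = (2DS/H)^½, squaring gives Q*²·H = 2DS.
S = Q²H / (2D) = 517² × 46.9 / (2 × 17,000) = 368.7016

$368.70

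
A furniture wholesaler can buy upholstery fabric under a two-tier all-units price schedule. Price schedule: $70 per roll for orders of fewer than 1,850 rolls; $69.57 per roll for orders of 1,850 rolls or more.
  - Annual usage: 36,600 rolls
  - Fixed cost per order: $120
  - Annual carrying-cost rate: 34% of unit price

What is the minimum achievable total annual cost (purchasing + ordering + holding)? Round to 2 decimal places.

H₁ = 34%×$70 = $23.8000;  H₂ = 34%×$69.57 = $23.6538
EOQ₁ = √(2×36,600×120/23.8000) = 607.52  (< 1,850, feasible at tier 1)
EOQ₂ = √(2×36,600×120/23.6538) = 609.39  (< 1,850 → use Q = 1,850 at tier-2 price)
TC(tier 1 (EOQ₁), Q≈607.5) = $2,576,458.88
TC(tier 2, Q≈1,850.0) = $2,570,515.82
Minimum at tier 2: $2,570,515.82

$2,570,515.82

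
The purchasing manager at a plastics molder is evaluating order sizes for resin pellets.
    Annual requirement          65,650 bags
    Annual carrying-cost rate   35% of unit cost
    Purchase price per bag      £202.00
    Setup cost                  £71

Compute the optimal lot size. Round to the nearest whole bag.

H = i·C = 0.35 × £202 = £70.7000 per bag-year
2DS/H = 2·65,650·71/70.7 = 131,857.14
EOQ = √131,857.14 ≈ 363.12

363 bags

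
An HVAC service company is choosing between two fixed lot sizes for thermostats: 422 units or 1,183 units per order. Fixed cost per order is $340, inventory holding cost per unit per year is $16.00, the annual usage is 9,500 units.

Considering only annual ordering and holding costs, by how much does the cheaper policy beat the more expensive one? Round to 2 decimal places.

$1,164.32

For each Q, cost = (D/Q)·S + (Q/2)·H.
TC(422) = (9,500/422)×340 + (422/2)×16 = $11,030.03
TC(1,183) = (9,500/1,183)×340 + (1,183/2)×16 = $12,194.35
Lots of 422 are cheaper by $1,164.32.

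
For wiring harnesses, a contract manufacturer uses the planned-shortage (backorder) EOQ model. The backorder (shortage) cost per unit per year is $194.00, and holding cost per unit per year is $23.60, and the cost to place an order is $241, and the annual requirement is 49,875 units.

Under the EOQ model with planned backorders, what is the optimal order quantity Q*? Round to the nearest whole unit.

Q* = √(2DS/H) · √((H + b)/b)
   = √(2 × 49,875 × 241 / 23.6) · √((23.6 + 194) / 194)
   = 1,009.274 × 1.0591 ≈ 1,068.90

1,069 units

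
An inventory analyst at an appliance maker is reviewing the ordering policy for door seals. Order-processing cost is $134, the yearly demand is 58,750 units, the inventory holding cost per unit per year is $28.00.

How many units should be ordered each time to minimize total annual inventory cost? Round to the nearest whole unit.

2DS/H = 2·58,750·134/28 = 562,321.43
EOQ = √562,321.43 ≈ 749.88

750 units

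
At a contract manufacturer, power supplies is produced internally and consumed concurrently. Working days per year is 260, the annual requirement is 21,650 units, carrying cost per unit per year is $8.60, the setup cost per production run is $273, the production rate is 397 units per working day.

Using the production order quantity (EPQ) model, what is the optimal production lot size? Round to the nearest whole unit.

Daily demand d = 21,650/260 = 83.269; p = 397; 1 − d/p = 0.79025
EPQ = √(2DS / (H(1 − d/p)))
    = √(2 × 21,650 × 273 / (8.6 × 0.79025)) ≈ 1,318.84

1,319 units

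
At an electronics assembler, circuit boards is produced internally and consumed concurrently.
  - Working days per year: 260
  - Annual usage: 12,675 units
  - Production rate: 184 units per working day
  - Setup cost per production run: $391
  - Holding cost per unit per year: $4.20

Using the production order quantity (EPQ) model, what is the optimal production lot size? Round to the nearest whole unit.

d = 12,675/260 = 48.7500 units/day;  effective holding cost H(1 − d/p) = 4.2·(1 − 48.7500/184) = 3.08723
Q* = √(2DS / H_eff) = √(2·12,675·391 / 3.08723) ≈ 1,791.81

1,792 units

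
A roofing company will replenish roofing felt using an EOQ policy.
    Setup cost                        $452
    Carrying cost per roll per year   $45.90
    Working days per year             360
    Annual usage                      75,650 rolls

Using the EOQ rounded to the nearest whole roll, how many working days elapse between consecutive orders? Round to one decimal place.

2DS/H = 2·75,650·452/45.9 = 1,489,925.93
EOQ = √1,489,925.93 ≈ 1,220.63 → Q = 1,221 rolls
T = Q/D × 360 days = 1,221/75,650 × 360 = 5.810 days

5.8 days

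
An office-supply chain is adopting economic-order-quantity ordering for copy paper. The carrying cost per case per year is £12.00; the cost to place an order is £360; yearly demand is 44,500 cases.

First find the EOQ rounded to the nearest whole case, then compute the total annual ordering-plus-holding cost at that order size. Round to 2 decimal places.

£19,608.16

EOQ = √(2DS/H) = √(2 × 44,500 × 360 / 12)
    = √(2,670,000.00) ≈ 1,634.01 → Q = 1,634 cases
Annual ordering cost = (D/Q)·S = (44,500/1,634) × 360 = £9,804.16
Annual holding cost  = (Q/2)·H = (1,634/2) × 12 = £9,804.00
Total = £9,804.16 + £9,804.00 = £19,608.16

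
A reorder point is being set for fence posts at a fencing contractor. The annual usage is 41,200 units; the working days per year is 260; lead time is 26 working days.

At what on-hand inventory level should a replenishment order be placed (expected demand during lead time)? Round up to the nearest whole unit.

Daily demand d = 41,200 / 260 = 158.462 units/day
Demand during lead time = 158.462 × 26 = 4,120.00
Reorder point = 4,120.00 → round up

4,120 units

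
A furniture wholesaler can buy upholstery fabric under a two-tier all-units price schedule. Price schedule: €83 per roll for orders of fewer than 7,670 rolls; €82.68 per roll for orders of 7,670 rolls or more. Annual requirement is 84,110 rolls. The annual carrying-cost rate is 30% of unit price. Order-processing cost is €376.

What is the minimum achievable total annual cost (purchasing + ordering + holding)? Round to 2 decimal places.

€7,020,815.55

H₁ = 30%×€83 = €24.9000;  H₂ = 30%×€82.68 = €24.8040
EOQ₁ = √(2×84,110×376/24.9000) = 1,593.80  (< 7,670, feasible at tier 1)
EOQ₂ = √(2×84,110×376/24.8040) = 1,596.88  (< 7,670 → use Q = 7,670 at tier-2 price)
TC(tier 1 (EOQ₁), Q≈1,593.8) = €7,020,815.55
TC(tier 2, Q≈7,670.0) = €7,053,461.39
Minimum at tier 1 (EOQ₁): €7,020,815.55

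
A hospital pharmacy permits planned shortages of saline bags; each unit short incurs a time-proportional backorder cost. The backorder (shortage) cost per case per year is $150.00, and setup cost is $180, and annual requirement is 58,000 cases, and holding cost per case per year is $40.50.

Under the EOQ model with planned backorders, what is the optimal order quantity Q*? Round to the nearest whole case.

Basic EOQ = √(2·58,000·180/40.5) = 718.022
Backorder adjustment √((H+b)/b) = √((40.5+150)/150) = 1.1269
Q* = 718.022 × 1.1269 ≈ 809.17

809 cases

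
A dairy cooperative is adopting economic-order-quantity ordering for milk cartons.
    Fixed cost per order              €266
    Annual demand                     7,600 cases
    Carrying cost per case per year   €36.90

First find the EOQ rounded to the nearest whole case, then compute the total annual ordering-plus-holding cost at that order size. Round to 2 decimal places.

€12,214.50

EOQ = √(2DS/H) = √(2 × 7,600 × 266 / 36.9)
    = √(109,571.82) ≈ 331.02 → Q = 331 cases
Orders/yr = 7,600/331 = 22.961; ordering cost = 22.961 × €266 = €6,107.55
Average inventory = 331/2 = 165.5; holding cost = 165.5 × €36.9 = €6,106.95
Total = €6,107.55 + €6,106.95 = €12,214.50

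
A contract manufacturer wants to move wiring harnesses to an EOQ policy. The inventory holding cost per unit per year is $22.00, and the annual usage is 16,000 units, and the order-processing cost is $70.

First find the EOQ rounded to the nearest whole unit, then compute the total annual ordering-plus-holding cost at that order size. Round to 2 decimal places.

$7,019.97

2DS/H = 2·16,000·70/22 = 101,818.18
EOQ = √101,818.18 ≈ 319.09 → Q = 319 units
Annual ordering cost = (D/Q)·S = (16,000/319) × 70 = $3,510.97
Annual holding cost  = (Q/2)·H = (319/2) × 22 = $3,509.00
Total = $3,510.97 + $3,509.00 = $7,019.97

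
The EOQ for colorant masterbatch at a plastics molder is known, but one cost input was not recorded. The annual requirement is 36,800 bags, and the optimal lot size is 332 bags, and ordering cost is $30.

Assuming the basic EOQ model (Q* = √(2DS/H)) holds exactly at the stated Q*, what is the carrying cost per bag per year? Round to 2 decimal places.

$20.03

Since Q* = (2DS/H)^½, squaring gives Q*²·H = 2DS.
H = 2DS / Q² = 2 × 36,800 × 30 / 332² = 20.0319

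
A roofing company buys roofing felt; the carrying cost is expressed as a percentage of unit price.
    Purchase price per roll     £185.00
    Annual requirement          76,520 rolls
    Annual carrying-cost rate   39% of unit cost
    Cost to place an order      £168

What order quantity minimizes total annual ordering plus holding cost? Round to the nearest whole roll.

597 rolls

Holding cost per roll per year: H = 39% × £185 = £72.1500
Optimal lot size Q* = (2 × 76,520 × £168 / £72.15)^½ ≈ 596.95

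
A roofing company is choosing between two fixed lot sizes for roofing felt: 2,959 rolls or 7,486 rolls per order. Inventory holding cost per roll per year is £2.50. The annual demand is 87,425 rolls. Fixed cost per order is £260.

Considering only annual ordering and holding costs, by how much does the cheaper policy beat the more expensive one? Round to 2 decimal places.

£1,013.33

Annual cost at Q: ordering D·S/Q plus holding Q·H/2.
TC(2,959) = (87,425/2,959)×260 + (2,959/2)×2.5 = £11,380.57
TC(7,486) = (87,425/7,486)×260 + (7,486/2)×2.5 = £12,393.90
Cheaper: Q = 2,959.  Difference = £1,013.33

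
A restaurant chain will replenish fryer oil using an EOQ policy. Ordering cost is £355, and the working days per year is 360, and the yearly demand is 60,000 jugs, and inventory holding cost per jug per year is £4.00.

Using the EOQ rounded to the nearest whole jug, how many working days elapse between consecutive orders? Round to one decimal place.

19.6 days

EOQ = √(2DS/H) = √(2 × 60,000 × 355 / 4)
    = √(10,650,000.00) ≈ 3,263.43 → Q = 3,263 jugs
T = Q/D × 360 days = 3,263/60,000 × 360 = 19.578 days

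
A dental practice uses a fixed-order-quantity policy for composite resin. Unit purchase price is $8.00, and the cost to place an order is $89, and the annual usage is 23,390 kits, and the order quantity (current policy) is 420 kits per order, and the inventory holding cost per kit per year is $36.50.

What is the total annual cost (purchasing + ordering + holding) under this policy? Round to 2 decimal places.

Ordering: D/Q × S = 23,390/420 × $89 = $4,956.45
Holding:  Q/2 × H = 420/2 × $36.5 = $7,665.00
Purchase cost = D·C = 23,390 × 8 = $187,120.00
Total = $4,956.45 + $7,665.00 + $187,120.00 = $199,741.45

$199,741.45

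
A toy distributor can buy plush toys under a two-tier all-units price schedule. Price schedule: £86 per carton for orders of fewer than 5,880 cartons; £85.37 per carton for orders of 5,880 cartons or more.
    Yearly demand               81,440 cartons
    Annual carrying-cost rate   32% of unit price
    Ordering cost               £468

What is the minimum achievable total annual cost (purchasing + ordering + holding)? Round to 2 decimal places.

H₁ = 32%×£86 = £27.5200;  H₂ = 32%×£85.37 = £27.3184
EOQ₁ = √(2×81,440×468/27.5200) = 1,664.30  (< 5,880, feasible at tier 1)
EOQ₂ = √(2×81,440×468/27.3184) = 1,670.43  (< 5,880 → use Q = 5,880 at tier-2 price)
TC(tier 1 (EOQ₁), Q≈1,664.3) = £7,049,641.64
TC(tier 2, Q≈5,880.0) = £7,039,330.86
Minimum at tier 2: £7,039,330.86

£7,039,330.86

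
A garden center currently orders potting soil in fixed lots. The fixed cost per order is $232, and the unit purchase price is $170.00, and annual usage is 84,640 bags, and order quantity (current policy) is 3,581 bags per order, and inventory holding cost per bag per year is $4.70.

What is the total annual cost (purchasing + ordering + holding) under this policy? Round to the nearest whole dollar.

Ordering: D/Q × S = 84,640/3,581 × $232 = $5,483.52
Holding:  Q/2 × H = 3,581/2 × $4.7 = $8,415.35
Purchase cost = D·C = 84,640 × 170 = $14,388,800.00
Total = $5,483.52 + $8,415.35 + $14,388,800.00 = $14,402,698.87

$14,402,699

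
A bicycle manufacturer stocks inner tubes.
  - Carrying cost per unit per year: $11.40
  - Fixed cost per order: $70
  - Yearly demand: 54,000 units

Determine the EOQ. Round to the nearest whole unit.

814 units

2DS/H = 2·54,000·70/11.4 = 663,157.89
EOQ = √663,157.89 ≈ 814.35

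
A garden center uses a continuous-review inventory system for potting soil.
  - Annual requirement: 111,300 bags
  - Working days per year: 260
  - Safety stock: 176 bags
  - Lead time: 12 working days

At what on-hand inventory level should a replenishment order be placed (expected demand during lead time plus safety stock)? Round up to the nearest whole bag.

5,313 bags

Daily demand d = 111,300 / 260 = 428.077 bags/day
Demand during lead time = 428.077 × 12 = 5,136.92
Reorder point = 5,136.92 + 176 = 5,312.92 → round up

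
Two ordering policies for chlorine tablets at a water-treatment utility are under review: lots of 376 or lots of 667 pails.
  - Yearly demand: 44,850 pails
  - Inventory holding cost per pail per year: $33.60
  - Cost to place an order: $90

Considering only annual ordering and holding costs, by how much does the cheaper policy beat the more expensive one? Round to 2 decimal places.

$205.15

TC(Q) = (D/Q)S + (Q/2)H
TC(376) = (44,850/376)×90 + (376/2)×33.6 = $17,052.17
TC(667) = (44,850/667)×90 + (667/2)×33.6 = $17,257.32
Lots of 376 are cheaper by $205.15.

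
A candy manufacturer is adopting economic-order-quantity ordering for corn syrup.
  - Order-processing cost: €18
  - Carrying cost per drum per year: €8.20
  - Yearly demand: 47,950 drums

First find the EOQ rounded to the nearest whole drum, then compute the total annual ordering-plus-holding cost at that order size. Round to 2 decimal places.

EOQ = √(2DS/H) = √(2 × 47,950 × 18 / 8.2)
    = √(210,512.20) ≈ 458.82 → Q = 459 drums
Ordering: D/Q × S = 47,950/459 × €18 = €1,880.39
Holding:  Q/2 × H = 459/2 × €8.2 = €1,881.90
Total = €1,880.39 + €1,881.90 = €3,762.29

€3,762.29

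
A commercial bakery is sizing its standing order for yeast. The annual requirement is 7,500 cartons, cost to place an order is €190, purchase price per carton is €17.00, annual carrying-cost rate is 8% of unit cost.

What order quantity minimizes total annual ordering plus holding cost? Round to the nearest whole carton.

Carrying cost H = €17 × 8% = €1.3600/carton/yr
Optimal lot size Q* = (2 × 7,500 × €190 / €1.36)^½ ≈ 1,447.61

1,448 cartons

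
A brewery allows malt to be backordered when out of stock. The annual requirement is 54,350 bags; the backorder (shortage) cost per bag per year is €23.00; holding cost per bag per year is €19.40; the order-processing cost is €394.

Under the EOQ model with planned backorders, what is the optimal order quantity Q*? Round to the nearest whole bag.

2,017 bags

Q* = √(2DS/H) · √((H + b)/b)
   = √(2 × 54,350 × 394 / 19.4) · √((19.4 + 23) / 23)
   = 1,485.806 × 1.3577 ≈ 2,017.35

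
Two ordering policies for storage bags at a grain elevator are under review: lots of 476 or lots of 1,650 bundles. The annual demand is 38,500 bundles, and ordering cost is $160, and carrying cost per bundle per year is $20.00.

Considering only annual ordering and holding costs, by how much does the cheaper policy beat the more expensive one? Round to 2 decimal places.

TC(Q) = (D/Q)S + (Q/2)H
TC(476) = (38,500/476)×160 + (476/2)×20 = $17,701.18
TC(1,650) = (38,500/1,650)×160 + (1,650/2)×20 = $20,233.33
|ΔTC| = |$17,701.18 − $20,233.33| = $2,532.16

$2,532.16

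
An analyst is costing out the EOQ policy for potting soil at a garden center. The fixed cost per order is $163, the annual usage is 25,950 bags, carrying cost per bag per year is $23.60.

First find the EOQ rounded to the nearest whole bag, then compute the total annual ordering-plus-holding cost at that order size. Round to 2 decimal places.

$14,129.72

Optimal lot size Q* = (2 × 25,950 × $163 / $23.6)^½ ≈ 598.72 → Q = 599 bags
Ordering: D/Q × S = 25,950/599 × $163 = $7,061.52
Holding:  Q/2 × H = 599/2 × $23.6 = $7,068.20
Total = $7,061.52 + $7,068.20 = $14,129.72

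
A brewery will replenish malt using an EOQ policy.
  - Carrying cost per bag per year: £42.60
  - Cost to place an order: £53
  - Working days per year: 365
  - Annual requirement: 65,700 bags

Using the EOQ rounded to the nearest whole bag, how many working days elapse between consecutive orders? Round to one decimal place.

2.2 days

2DS/H = 2·65,700·53/42.6 = 163,478.87
EOQ = √163,478.87 ≈ 404.33 → Q = 404 bags
Days between orders = 365 / (D/Q) = 365 / 162.624 ≈ 2.244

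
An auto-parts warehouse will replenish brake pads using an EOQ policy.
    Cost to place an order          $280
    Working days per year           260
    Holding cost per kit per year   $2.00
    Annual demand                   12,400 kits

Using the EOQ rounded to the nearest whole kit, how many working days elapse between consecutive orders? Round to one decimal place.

39.1 days

EOQ = √(2DS/H) = √(2 × 12,400 × 280 / 2)
    = √(3,472,000.00) ≈ 1,863.33 → Q = 1,863 kits
Days between orders = 260 / (D/Q) = 260 / 6.656 ≈ 39.063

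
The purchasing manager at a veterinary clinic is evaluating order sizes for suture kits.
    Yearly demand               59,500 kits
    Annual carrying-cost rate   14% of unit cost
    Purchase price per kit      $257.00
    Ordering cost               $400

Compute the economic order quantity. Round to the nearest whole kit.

H = i·C = 0.14 × $257 = $35.9800 per kit-year
Q* = √(2·D·S / H) = √(2·59,500·400 / 35.98) = √1,322,957.2 ≈ 1,150.20

1,150 kits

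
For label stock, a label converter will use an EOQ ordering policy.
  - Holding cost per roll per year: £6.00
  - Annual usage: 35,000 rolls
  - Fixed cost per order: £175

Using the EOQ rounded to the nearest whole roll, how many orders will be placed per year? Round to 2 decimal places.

2DS/H = 2·35,000·175/6 = 2,041,666.67
EOQ = √2,041,666.67 ≈ 1,428.87 → Q = 1,429
Orders per year = D/Q = 35,000 / 1,429 = 24.493

24.49 orders per year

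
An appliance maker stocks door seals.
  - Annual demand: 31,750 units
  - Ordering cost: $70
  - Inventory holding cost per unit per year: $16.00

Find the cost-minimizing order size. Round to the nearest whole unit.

527 units

2DS/H = 2·31,750·70/16 = 277,812.50
EOQ = √277,812.50 ≈ 527.08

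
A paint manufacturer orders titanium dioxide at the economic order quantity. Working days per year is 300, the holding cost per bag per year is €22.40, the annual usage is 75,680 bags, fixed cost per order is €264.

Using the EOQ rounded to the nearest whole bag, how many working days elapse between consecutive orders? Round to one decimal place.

5.3 days

Optimal lot size Q* = (2 × 75,680 × €264 / €22.4)^½ ≈ 1,335.62 → Q = 1,336 bags
T = Q/D × 300 days = 1,336/75,680 × 300 = 5.296 days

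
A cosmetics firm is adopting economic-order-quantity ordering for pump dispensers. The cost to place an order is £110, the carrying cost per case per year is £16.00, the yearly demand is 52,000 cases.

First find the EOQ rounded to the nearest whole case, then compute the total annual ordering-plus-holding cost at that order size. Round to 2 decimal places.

£13,529.23

Q* = √(2·D·S / H) = √(2·52,000·110 / 16) = √715,000.0 ≈ 845.58 → Q = 846 cases
Ordering: D/Q × S = 52,000/846 × £110 = £6,761.23
Holding:  Q/2 × H = 846/2 × £16 = £6,768.00
Total = £6,761.23 + £6,768.00 = £13,529.23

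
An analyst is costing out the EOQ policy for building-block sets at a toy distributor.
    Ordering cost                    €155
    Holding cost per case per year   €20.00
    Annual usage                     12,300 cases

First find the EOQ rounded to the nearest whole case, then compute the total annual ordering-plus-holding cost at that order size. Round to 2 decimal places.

Optimal lot size Q* = (2 × 12,300 × €155 / €20)^½ ≈ 436.63 → Q = 437 cases
Annual ordering cost = (D/Q)·S = (12,300/437) × 155 = €4,362.70
Annual holding cost  = (Q/2)·H = (437/2) × 20 = €4,370.00
Total = €4,362.70 + €4,370.00 = €8,732.70

€8,732.70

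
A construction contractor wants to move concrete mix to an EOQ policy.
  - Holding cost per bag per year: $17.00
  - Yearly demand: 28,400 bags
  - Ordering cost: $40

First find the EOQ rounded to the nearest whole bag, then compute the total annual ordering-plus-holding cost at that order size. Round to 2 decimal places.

$6,214.83

2DS/H = 2·28,400·40/17 = 133,647.06
EOQ = √133,647.06 ≈ 365.58 → Q = 366 bags
Annual ordering cost = (D/Q)·S = (28,400/366) × 40 = $3,103.83
Annual holding cost  = (Q/2)·H = (366/2) × 17 = $3,111.00
Total = $3,103.83 + $3,111.00 = $6,214.83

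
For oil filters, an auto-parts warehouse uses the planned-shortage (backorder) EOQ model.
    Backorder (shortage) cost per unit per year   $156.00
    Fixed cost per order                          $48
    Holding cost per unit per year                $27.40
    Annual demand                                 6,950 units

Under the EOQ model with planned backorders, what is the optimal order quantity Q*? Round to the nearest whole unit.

Basic EOQ = √(2·6,950·48/27.4) = 156.046
Backorder adjustment √((H+b)/b) = √((27.4+156)/156) = 1.0843
Q* = 156.046 × 1.0843 ≈ 169.20

169 units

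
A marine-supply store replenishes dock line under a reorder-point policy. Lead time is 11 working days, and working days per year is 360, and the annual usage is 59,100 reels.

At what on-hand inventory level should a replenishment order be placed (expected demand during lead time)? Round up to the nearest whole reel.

Daily demand d = 59,100 / 360 = 164.167 reels/day
Demand during lead time = 164.167 × 11 = 1,805.83
Reorder point = 1,805.83 → round up

1,806 reels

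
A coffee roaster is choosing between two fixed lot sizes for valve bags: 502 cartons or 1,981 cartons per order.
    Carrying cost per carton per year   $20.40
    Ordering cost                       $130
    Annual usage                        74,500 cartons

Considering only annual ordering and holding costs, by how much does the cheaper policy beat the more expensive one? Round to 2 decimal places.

$681.92

TC(Q) = (D/Q)S + (Q/2)H
TC(502) = (74,500/502)×130 + (502/2)×20.4 = $24,413.23
TC(1,981) = (74,500/1,981)×130 + (1,981/2)×20.4 = $25,095.14
Lots of 502 are cheaper by $681.92.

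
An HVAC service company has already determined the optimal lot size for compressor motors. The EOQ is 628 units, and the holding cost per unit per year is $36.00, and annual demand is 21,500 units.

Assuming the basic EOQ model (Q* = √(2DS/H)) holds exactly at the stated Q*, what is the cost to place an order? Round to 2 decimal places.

EOQ relation: Q² = 2DS/H, so rearrange for the unknown.
S = Q²H / (2D) = 628² × 36 / (2 × 21,500) = 330.1820

$330.18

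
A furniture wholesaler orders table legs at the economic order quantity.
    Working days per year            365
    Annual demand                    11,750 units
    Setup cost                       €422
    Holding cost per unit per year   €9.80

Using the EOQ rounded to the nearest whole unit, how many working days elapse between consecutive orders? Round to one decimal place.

Q* = √(2·D·S / H) = √(2·11,750·422 / 9.8) = √1,011,938.8 ≈ 1,005.95 → Q = 1,006 units
Days between orders = 365 / (D/Q) = 365 / 11.680 ≈ 31.250

31.3 days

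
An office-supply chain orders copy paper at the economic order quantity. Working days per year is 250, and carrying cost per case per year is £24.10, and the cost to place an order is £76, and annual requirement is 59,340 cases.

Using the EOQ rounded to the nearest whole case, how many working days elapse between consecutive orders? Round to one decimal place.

2.6 days

Q* = √(2·D·S / H) = √(2·59,340·76 / 24.1) = √374,260.6 ≈ 611.77 → Q = 612 cases
T = Q/D × 250 days = 612/59,340 × 250 = 2.578 days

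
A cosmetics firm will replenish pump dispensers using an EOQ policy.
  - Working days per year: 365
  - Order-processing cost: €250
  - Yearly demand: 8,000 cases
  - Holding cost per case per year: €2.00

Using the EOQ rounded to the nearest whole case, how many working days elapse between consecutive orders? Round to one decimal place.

Q* = √(2·D·S / H) = √(2·8,000·250 / 2) = √2,000,000.0 ≈ 1,414.21 → Q = 1,414 cases
T = Q/D × 365 days = 1,414/8,000 × 365 = 64.514 days

64.5 days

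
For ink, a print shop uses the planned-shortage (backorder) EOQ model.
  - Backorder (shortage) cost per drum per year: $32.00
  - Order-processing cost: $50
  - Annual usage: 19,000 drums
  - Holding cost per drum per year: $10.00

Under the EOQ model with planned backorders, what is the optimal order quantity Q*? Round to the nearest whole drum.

Q* = √(2DS/H) · √((H + b)/b)
   = √(2 × 19,000 × 50 / 10) · √((10 + 32) / 32)
   = 435.890 × 1.1456 ≈ 499.37

499 drums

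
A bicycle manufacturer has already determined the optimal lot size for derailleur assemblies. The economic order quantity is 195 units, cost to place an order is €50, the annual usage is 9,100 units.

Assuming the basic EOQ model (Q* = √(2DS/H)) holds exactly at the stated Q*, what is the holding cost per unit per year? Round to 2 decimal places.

€23.93

EOQ relation: Q² = 2DS/H, so rearrange for the unknown.
H = 2DS / Q² = 2 × 9,100 × 50 / 195² = 23.9316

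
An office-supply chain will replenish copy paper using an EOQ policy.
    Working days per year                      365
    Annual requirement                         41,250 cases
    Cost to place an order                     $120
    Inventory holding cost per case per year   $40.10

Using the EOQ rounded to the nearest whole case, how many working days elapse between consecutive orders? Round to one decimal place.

4.4 days

Optimal lot size Q* = (2 × 41,250 × $120 / $40.1)^½ ≈ 496.87 → Q = 497 cases
Cycle time = (working days × Q)/D = (365 × 497) / 41,250 = 4.398 days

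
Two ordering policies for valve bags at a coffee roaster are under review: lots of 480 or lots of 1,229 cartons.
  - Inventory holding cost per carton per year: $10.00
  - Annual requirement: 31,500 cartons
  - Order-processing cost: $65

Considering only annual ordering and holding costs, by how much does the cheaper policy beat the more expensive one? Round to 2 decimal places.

Annual cost at Q: ordering D·S/Q plus holding Q·H/2.
TC(480) = (31,500/480)×65 + (480/2)×10 = $6,665.62
TC(1,229) = (31,500/1,229)×65 + (1,229/2)×10 = $7,810.99
|ΔTC| = |$6,665.62 − $7,810.99| = $1,145.36

$1,145.36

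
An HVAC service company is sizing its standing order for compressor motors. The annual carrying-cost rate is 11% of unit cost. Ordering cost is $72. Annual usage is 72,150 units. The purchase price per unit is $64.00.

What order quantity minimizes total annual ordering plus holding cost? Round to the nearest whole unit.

1,215 units

Carrying cost H = $64 × 11% = $7.0400/unit/yr
EOQ = √(2DS/H) = √(2 × 72,150 × 72 / 7.04)
    = √(1,475,795.45) ≈ 1,214.82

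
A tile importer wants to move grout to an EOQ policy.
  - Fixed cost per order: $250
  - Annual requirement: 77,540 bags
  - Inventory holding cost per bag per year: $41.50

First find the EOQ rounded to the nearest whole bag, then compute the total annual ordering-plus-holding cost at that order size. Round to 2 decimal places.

2DS/H = 2·77,540·250/41.5 = 934,216.87
EOQ = √934,216.87 ≈ 966.55 → Q = 967 bags
Orders/yr = 77,540/967 = 80.186; ordering cost = 80.186 × $250 = $20,046.54
Average inventory = 967/2 = 483.5; holding cost = 483.5 × $41.5 = $20,065.25
Total = $20,046.54 + $20,065.25 = $40,111.79

$40,111.79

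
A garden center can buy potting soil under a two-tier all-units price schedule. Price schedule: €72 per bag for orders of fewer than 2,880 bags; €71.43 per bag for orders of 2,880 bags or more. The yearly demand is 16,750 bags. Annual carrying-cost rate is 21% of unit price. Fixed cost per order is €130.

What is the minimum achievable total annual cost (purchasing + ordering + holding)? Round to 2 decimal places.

€1,214,114.65

H₁ = 21%×€72 = €15.1200;  H₂ = 21%×€71.43 = €15.0003
EOQ₁ = √(2×16,750×130/15.1200) = 536.68  (< 2,880, feasible at tier 1)
EOQ₂ = √(2×16,750×130/15.0003) = 538.82  (< 2,880 → use Q = 2,880 at tier-2 price)
TC(tier 1 (EOQ₁), Q≈536.7) = €1,214,114.65
TC(tier 2, Q≈2,880.0) = €1,218,809.01
Minimum at tier 1 (EOQ₁): €1,214,114.65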